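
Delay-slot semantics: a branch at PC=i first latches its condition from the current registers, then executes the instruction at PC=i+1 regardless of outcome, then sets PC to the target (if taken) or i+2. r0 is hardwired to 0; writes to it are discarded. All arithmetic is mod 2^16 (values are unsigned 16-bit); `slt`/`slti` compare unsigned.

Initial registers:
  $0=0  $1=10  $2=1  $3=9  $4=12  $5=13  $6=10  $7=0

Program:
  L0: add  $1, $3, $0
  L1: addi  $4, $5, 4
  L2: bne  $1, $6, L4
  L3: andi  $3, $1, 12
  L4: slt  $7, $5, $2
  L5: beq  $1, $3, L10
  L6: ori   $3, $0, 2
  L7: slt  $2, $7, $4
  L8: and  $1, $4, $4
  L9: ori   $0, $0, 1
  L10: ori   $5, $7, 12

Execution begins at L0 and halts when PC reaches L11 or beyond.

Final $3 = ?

2

  step pc=0: add  $1, $3, $0  regs=(0,9,1,9,12,13,10,0)
  step pc=1: addi  $4, $5, 4  regs=(0,9,1,9,17,13,10,0)
  step pc=2: bne  $1, $6, L4  cond=T  regs=(0,9,1,9,17,13,10,0)
  step pc=3: andi  $3, $1, 12  regs=(0,9,1,8,17,13,10,0)
  step pc=4: slt  $7, $5, $2  regs=(0,9,1,8,17,13,10,0)
  step pc=5: beq  $1, $3, L10  cond=F  regs=(0,9,1,8,17,13,10,0)
  step pc=6: ori   $3, $0, 2  regs=(0,9,1,2,17,13,10,0)
  step pc=7: slt  $2, $7, $4  regs=(0,9,1,2,17,13,10,0)
  step pc=8: and  $1, $4, $4  regs=(0,17,1,2,17,13,10,0)
  step pc=9: ori   $0, $0, 1  regs=(0,17,1,2,17,13,10,0)
  step pc=10: ori   $5, $7, 12  regs=(0,17,1,2,17,12,10,0)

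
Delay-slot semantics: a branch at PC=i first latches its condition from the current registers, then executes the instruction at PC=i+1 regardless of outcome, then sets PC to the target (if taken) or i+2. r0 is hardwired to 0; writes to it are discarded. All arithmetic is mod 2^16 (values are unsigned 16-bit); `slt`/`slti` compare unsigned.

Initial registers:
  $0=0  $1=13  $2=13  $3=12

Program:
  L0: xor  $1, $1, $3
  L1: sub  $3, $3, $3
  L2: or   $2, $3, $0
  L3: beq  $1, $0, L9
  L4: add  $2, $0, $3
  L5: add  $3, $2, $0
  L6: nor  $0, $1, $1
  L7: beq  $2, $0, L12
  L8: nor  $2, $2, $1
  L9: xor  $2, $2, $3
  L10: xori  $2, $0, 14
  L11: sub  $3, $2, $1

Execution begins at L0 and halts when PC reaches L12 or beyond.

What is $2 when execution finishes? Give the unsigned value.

65534

#0 xor  $1, $1, $3 ; 0/1/13/12
#1 sub  $3, $3, $3 ; 0/1/13/0
#2 or   $2, $3, $0 ; 0/1/0/0
#3 beq  $1, $0, L9 ; 0/1/0/0 ; →fallthru
#4 add  $2, $0, $3 ; 0/1/0/0
#5 add  $3, $2, $0 ; 0/1/0/0
#6 nor  $0, $1, $1 ; 0/1/0/0
#7 beq  $2, $0, L12 ; 0/1/0/0 ; →target
#8 nor  $2, $2, $1 ; 0/1/65534/0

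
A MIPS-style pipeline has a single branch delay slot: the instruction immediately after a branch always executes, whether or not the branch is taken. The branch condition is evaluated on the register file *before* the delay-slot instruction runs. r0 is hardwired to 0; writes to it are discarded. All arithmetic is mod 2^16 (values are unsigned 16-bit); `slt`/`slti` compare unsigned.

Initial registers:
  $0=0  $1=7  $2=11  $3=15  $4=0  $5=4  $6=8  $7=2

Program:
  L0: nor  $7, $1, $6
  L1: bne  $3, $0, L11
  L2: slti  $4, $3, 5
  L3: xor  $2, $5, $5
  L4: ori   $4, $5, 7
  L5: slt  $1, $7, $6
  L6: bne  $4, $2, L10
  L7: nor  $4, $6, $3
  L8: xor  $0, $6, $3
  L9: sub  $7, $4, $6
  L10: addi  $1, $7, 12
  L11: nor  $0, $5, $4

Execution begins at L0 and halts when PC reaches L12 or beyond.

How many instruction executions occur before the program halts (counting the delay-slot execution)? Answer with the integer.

4

#0 nor  $7, $1, $6 ; 0/7/11/15/0/4/8/65520
#1 bne  $3, $0, L11 ; 0/7/11/15/0/4/8/65520 ; →target
#2 slti  $4, $3, 5 ; 0/7/11/15/0/4/8/65520
#11 nor  $0, $5, $4 ; 0/7/11/15/0/4/8/65520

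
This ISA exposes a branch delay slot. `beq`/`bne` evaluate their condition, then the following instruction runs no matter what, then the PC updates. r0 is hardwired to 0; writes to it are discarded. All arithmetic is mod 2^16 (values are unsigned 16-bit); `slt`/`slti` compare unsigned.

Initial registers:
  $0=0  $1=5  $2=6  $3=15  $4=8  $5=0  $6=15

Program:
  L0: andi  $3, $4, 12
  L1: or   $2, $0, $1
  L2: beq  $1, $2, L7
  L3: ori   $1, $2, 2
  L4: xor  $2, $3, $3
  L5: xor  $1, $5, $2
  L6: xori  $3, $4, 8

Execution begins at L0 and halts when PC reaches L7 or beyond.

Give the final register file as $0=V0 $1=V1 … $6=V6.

[0] andi  $3, $4, 12  →  {$0:0, $1:5, $2:6, $3:8, $4:8, $5:0, $6:15}
[1] or   $2, $0, $1  →  {$0:0, $1:5, $2:5, $3:8, $4:8, $5:0, $6:15}
[2] beq  $1, $2, L7  →  {$0:0, $1:5, $2:5, $3:8, $4:8, $5:0, $6:15}  ⟨branch taken⟩
[3] ori   $1, $2, 2  →  {$0:0, $1:7, $2:5, $3:8, $4:8, $5:0, $6:15}

$0=0 $1=7 $2=5 $3=8 $4=8 $5=0 $6=15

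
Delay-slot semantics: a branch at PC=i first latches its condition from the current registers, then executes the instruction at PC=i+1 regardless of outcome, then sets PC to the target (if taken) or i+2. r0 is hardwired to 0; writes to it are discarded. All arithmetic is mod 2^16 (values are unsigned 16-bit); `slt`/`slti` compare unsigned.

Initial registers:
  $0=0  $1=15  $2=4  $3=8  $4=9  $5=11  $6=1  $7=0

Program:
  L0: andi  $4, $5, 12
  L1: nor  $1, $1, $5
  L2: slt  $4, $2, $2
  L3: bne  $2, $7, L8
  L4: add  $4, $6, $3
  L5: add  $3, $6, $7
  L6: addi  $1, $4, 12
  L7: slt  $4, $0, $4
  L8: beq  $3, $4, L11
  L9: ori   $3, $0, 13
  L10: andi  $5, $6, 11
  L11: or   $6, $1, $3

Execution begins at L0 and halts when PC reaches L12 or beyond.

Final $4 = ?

#0 andi  $4, $5, 12 ; 0/15/4/8/8/11/1/0
#1 nor  $1, $1, $5 ; 0/65520/4/8/8/11/1/0
#2 slt  $4, $2, $2 ; 0/65520/4/8/0/11/1/0
#3 bne  $2, $7, L8 ; 0/65520/4/8/0/11/1/0 ; →target
#4 add  $4, $6, $3 ; 0/65520/4/8/9/11/1/0
#8 beq  $3, $4, L11 ; 0/65520/4/8/9/11/1/0 ; →fallthru
#9 ori   $3, $0, 13 ; 0/65520/4/13/9/11/1/0
#10 andi  $5, $6, 11 ; 0/65520/4/13/9/1/1/0
#11 or   $6, $1, $3 ; 0/65520/4/13/9/1/65533/0

9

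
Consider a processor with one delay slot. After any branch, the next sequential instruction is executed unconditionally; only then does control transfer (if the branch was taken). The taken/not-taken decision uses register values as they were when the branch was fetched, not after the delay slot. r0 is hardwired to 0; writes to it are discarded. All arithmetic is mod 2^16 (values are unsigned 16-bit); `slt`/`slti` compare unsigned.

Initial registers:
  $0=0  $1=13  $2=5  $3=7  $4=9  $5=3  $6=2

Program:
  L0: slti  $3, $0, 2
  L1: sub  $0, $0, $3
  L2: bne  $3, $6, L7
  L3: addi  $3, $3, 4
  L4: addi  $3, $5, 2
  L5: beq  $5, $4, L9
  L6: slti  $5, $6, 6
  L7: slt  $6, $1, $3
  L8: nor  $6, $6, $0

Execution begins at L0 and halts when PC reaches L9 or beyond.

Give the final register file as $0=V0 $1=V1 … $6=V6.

$0=0 $1=13 $2=5 $3=5 $4=9 $5=3 $6=65535

PC=0  slti  $3, $0, 2        | $0=0 $1=13 $2=5 $3=1 $4=9 $5=3 $6=2
PC=1  sub  $0, $0, $3        | $0=0 $1=13 $2=5 $3=1 $4=9 $5=3 $6=2
PC=2  bne  $3, $6, L7        | $0=0 $1=13 $2=5 $3=1 $4=9 $5=3 $6=2  [TAKEN]
PC=3  addi  $3, $3, 4        | $0=0 $1=13 $2=5 $3=5 $4=9 $5=3 $6=2
PC=7  slt  $6, $1, $3        | $0=0 $1=13 $2=5 $3=5 $4=9 $5=3 $6=0
PC=8  nor  $6, $6, $0        | $0=0 $1=13 $2=5 $3=5 $4=9 $5=3 $6=65535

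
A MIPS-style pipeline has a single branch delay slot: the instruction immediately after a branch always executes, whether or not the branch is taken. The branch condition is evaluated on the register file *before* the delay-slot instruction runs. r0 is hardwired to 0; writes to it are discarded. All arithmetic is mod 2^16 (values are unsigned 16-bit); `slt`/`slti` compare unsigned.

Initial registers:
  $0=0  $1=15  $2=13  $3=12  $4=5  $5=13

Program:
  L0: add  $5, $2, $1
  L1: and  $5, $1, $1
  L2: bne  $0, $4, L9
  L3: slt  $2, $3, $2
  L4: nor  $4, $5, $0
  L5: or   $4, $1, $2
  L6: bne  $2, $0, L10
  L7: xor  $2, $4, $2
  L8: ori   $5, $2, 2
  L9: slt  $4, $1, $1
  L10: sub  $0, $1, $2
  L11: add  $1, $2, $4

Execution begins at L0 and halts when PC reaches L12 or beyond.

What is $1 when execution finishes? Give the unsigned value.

1

[0] add  $5, $2, $1  →  {$0:0, $1:15, $2:13, $3:12, $4:5, $5:28}
[1] and  $5, $1, $1  →  {$0:0, $1:15, $2:13, $3:12, $4:5, $5:15}
[2] bne  $0, $4, L9  →  {$0:0, $1:15, $2:13, $3:12, $4:5, $5:15}  ⟨branch taken⟩
[3] slt  $2, $3, $2  →  {$0:0, $1:15, $2:1, $3:12, $4:5, $5:15}
[9] slt  $4, $1, $1  →  {$0:0, $1:15, $2:1, $3:12, $4:0, $5:15}
[10] sub  $0, $1, $2  →  {$0:0, $1:15, $2:1, $3:12, $4:0, $5:15}
[11] add  $1, $2, $4  →  {$0:0, $1:1, $2:1, $3:12, $4:0, $5:15}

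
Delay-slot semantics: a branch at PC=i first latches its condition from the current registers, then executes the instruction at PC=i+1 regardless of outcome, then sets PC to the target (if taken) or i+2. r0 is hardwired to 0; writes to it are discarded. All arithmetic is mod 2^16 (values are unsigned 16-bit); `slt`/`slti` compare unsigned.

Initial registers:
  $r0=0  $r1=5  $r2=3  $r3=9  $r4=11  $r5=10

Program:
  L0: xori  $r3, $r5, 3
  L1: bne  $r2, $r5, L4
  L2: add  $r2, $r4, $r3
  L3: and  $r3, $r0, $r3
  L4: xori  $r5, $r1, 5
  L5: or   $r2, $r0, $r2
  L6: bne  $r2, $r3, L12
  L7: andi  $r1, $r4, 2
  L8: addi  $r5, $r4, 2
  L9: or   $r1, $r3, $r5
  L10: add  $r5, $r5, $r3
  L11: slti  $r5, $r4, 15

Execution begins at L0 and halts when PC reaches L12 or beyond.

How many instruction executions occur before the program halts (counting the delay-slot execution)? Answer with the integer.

#0 xori  $r3, $r5, 3 ; 0/5/3/9/11/10
#1 bne  $r2, $r5, L4 ; 0/5/3/9/11/10 ; →target
#2 add  $r2, $r4, $r3 ; 0/5/20/9/11/10
#4 xori  $r5, $r1, 5 ; 0/5/20/9/11/0
#5 or   $r2, $r0, $r2 ; 0/5/20/9/11/0
#6 bne  $r2, $r3, L12 ; 0/5/20/9/11/0 ; →target
#7 andi  $r1, $r4, 2 ; 0/2/20/9/11/0

7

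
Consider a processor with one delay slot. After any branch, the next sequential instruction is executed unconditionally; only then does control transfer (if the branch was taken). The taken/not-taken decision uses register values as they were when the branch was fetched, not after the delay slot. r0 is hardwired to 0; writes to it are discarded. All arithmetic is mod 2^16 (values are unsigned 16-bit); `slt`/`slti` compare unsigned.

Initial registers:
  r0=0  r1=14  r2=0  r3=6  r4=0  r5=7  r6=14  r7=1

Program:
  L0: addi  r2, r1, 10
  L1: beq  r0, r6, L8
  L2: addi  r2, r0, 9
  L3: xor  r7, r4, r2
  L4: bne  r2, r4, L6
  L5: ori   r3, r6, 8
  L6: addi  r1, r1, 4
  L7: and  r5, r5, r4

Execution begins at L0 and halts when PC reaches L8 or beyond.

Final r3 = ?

14

  step pc=0: addi  r2, r1, 10  regs=(0,14,24,6,0,7,14,1)
  step pc=1: beq  r0, r6, L8  cond=F  regs=(0,14,24,6,0,7,14,1)
  step pc=2: addi  r2, r0, 9  regs=(0,14,9,6,0,7,14,1)
  step pc=3: xor  r7, r4, r2  regs=(0,14,9,6,0,7,14,9)
  step pc=4: bne  r2, r4, L6  cond=T  regs=(0,14,9,6,0,7,14,9)
  step pc=5: ori   r3, r6, 8  regs=(0,14,9,14,0,7,14,9)
  step pc=6: addi  r1, r1, 4  regs=(0,18,9,14,0,7,14,9)
  step pc=7: and  r5, r5, r4  regs=(0,18,9,14,0,0,14,9)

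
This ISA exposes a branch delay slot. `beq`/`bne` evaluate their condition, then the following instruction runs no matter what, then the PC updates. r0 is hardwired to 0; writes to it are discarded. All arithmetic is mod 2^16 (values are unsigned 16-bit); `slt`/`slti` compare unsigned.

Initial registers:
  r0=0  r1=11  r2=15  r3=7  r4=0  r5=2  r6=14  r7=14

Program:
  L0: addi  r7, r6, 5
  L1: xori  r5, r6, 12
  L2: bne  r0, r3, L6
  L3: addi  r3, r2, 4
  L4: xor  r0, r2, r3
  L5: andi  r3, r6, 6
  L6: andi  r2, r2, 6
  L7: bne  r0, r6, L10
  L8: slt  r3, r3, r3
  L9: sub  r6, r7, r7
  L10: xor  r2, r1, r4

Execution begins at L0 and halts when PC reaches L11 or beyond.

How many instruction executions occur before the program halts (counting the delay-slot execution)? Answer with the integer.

8

PC=0  addi  r7, r6, 5        | r0=0 r1=11 r2=15 r3=7 r4=0 r5=2 r6=14 r7=19
PC=1  xori  r5, r6, 12       | r0=0 r1=11 r2=15 r3=7 r4=0 r5=2 r6=14 r7=19
PC=2  bne  r0, r3, L6        | r0=0 r1=11 r2=15 r3=7 r4=0 r5=2 r6=14 r7=19  [TAKEN]
PC=3  addi  r3, r2, 4        | r0=0 r1=11 r2=15 r3=19 r4=0 r5=2 r6=14 r7=19
PC=6  andi  r2, r2, 6        | r0=0 r1=11 r2=6 r3=19 r4=0 r5=2 r6=14 r7=19
PC=7  bne  r0, r6, L10       | r0=0 r1=11 r2=6 r3=19 r4=0 r5=2 r6=14 r7=19  [TAKEN]
PC=8  slt  r3, r3, r3        | r0=0 r1=11 r2=6 r3=0 r4=0 r5=2 r6=14 r7=19
PC=10 xor  r2, r1, r4        | r0=0 r1=11 r2=11 r3=0 r4=0 r5=2 r6=14 r7=19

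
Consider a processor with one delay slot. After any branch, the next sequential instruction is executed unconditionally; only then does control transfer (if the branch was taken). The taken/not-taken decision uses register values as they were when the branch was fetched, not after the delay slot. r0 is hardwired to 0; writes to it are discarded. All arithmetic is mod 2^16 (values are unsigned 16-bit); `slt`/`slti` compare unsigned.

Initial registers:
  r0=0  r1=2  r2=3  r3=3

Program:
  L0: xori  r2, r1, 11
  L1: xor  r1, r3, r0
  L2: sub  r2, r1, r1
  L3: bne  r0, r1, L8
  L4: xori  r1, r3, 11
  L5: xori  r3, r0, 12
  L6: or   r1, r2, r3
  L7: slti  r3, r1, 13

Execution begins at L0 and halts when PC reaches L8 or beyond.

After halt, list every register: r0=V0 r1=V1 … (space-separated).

r0=0 r1=8 r2=0 r3=3

#0 xori  r2, r1, 11 ; 0/2/9/3
#1 xor  r1, r3, r0 ; 0/3/9/3
#2 sub  r2, r1, r1 ; 0/3/0/3
#3 bne  r0, r1, L8 ; 0/3/0/3 ; →target
#4 xori  r1, r3, 11 ; 0/8/0/3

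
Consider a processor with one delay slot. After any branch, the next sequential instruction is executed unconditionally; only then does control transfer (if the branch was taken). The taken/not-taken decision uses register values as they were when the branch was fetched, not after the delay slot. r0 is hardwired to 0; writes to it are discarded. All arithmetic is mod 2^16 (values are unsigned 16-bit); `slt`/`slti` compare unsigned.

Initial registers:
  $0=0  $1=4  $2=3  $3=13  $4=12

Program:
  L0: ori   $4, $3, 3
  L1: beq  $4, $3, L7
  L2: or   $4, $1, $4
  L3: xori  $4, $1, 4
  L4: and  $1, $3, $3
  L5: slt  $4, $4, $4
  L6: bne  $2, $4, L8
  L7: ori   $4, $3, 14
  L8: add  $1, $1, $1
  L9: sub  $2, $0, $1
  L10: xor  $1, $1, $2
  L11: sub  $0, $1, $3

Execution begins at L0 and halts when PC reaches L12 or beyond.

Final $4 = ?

PC=0  ori   $4, $3, 3        | $0=0 $1=4 $2=3 $3=13 $4=15
PC=1  beq  $4, $3, L7        | $0=0 $1=4 $2=3 $3=13 $4=15  [not taken]
PC=2  or   $4, $1, $4        | $0=0 $1=4 $2=3 $3=13 $4=15
PC=3  xori  $4, $1, 4        | $0=0 $1=4 $2=3 $3=13 $4=0
PC=4  and  $1, $3, $3        | $0=0 $1=13 $2=3 $3=13 $4=0
PC=5  slt  $4, $4, $4        | $0=0 $1=13 $2=3 $3=13 $4=0
PC=6  bne  $2, $4, L8        | $0=0 $1=13 $2=3 $3=13 $4=0  [TAKEN]
PC=7  ori   $4, $3, 14       | $0=0 $1=13 $2=3 $3=13 $4=15
PC=8  add  $1, $1, $1        | $0=0 $1=26 $2=3 $3=13 $4=15
PC=9  sub  $2, $0, $1        | $0=0 $1=26 $2=65510 $3=13 $4=15
PC=10 xor  $1, $1, $2        | $0=0 $1=65532 $2=65510 $3=13 $4=15
PC=11 sub  $0, $1, $3        | $0=0 $1=65532 $2=65510 $3=13 $4=15

15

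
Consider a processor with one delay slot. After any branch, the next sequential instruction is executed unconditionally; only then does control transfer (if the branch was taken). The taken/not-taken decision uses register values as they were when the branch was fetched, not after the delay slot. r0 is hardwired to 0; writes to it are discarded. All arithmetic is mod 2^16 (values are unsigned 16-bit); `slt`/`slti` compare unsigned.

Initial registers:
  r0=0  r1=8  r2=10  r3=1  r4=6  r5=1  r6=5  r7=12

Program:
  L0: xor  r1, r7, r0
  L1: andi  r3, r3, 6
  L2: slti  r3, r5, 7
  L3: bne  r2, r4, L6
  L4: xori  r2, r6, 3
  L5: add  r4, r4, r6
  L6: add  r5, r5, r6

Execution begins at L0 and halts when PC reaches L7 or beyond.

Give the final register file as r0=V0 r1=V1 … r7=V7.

#0 xor  r1, r7, r0 ; 0/12/10/1/6/1/5/12
#1 andi  r3, r3, 6 ; 0/12/10/0/6/1/5/12
#2 slti  r3, r5, 7 ; 0/12/10/1/6/1/5/12
#3 bne  r2, r4, L6 ; 0/12/10/1/6/1/5/12 ; →target
#4 xori  r2, r6, 3 ; 0/12/6/1/6/1/5/12
#6 add  r5, r5, r6 ; 0/12/6/1/6/6/5/12

r0=0 r1=12 r2=6 r3=1 r4=6 r5=6 r6=5 r7=12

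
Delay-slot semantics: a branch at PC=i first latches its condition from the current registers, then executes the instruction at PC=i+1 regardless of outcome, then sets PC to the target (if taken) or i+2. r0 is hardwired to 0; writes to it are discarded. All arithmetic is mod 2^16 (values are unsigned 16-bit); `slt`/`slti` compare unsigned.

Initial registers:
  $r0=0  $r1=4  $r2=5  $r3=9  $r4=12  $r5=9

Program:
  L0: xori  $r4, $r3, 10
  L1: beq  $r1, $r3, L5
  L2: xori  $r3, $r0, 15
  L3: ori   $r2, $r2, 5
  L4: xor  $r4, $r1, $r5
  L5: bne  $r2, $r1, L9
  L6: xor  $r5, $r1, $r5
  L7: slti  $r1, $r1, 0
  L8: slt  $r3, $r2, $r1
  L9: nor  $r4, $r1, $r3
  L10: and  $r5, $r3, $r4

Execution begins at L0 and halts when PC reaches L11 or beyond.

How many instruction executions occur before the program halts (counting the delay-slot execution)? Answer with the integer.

9

[0] xori  $r4, $r3, 10  →  {$r0:0, $r1:4, $r2:5, $r3:9, $r4:3, $r5:9}
[1] beq  $r1, $r3, L5  →  {$r0:0, $r1:4, $r2:5, $r3:9, $r4:3, $r5:9}  ⟨branch fallthrough⟩
[2] xori  $r3, $r0, 15  →  {$r0:0, $r1:4, $r2:5, $r3:15, $r4:3, $r5:9}
[3] ori   $r2, $r2, 5  →  {$r0:0, $r1:4, $r2:5, $r3:15, $r4:3, $r5:9}
[4] xor  $r4, $r1, $r5  →  {$r0:0, $r1:4, $r2:5, $r3:15, $r4:13, $r5:9}
[5] bne  $r2, $r1, L9  →  {$r0:0, $r1:4, $r2:5, $r3:15, $r4:13, $r5:9}  ⟨branch taken⟩
[6] xor  $r5, $r1, $r5  →  {$r0:0, $r1:4, $r2:5, $r3:15, $r4:13, $r5:13}
[9] nor  $r4, $r1, $r3  →  {$r0:0, $r1:4, $r2:5, $r3:15, $r4:65520, $r5:13}
[10] and  $r5, $r3, $r4  →  {$r0:0, $r1:4, $r2:5, $r3:15, $r4:65520, $r5:0}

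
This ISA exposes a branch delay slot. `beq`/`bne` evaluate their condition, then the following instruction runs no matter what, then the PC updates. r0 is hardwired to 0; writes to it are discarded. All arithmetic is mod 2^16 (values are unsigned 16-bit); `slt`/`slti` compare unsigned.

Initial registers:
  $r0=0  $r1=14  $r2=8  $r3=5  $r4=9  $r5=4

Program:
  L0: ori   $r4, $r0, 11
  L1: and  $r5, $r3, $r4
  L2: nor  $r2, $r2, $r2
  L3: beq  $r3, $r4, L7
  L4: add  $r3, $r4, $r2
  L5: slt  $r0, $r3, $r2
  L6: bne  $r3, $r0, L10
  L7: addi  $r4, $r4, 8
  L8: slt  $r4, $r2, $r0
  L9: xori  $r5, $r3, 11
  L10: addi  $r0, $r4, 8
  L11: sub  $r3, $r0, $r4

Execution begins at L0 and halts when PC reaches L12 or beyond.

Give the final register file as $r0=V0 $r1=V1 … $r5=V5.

$r0=0 $r1=14 $r2=65527 $r3=65517 $r4=19 $r5=1

#0 ori   $r4, $r0, 11 ; 0/14/8/5/11/4
#1 and  $r5, $r3, $r4 ; 0/14/8/5/11/1
#2 nor  $r2, $r2, $r2 ; 0/14/65527/5/11/1
#3 beq  $r3, $r4, L7 ; 0/14/65527/5/11/1 ; →fallthru
#4 add  $r3, $r4, $r2 ; 0/14/65527/2/11/1
#5 slt  $r0, $r3, $r2 ; 0/14/65527/2/11/1
#6 bne  $r3, $r0, L10 ; 0/14/65527/2/11/1 ; →target
#7 addi  $r4, $r4, 8 ; 0/14/65527/2/19/1
#10 addi  $r0, $r4, 8 ; 0/14/65527/2/19/1
#11 sub  $r3, $r0, $r4 ; 0/14/65527/65517/19/1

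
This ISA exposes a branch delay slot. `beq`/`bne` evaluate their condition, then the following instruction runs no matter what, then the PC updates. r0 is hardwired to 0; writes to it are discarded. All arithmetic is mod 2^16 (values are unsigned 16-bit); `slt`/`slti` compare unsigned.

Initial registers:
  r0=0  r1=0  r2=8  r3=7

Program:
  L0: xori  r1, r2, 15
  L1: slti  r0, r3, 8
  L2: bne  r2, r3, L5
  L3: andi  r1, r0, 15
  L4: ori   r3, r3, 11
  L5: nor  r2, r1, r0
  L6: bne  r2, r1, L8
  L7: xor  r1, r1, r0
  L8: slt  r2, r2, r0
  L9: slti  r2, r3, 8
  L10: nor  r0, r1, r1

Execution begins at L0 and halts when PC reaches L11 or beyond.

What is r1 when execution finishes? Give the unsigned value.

0

PC=0  xori  r1, r2, 15       | r0=0 r1=7 r2=8 r3=7
PC=1  slti  r0, r3, 8        | r0=0 r1=7 r2=8 r3=7
PC=2  bne  r2, r3, L5        | r0=0 r1=7 r2=8 r3=7  [TAKEN]
PC=3  andi  r1, r0, 15       | r0=0 r1=0 r2=8 r3=7
PC=5  nor  r2, r1, r0        | r0=0 r1=0 r2=65535 r3=7
PC=6  bne  r2, r1, L8        | r0=0 r1=0 r2=65535 r3=7  [TAKEN]
PC=7  xor  r1, r1, r0        | r0=0 r1=0 r2=65535 r3=7
PC=8  slt  r2, r2, r0        | r0=0 r1=0 r2=0 r3=7
PC=9  slti  r2, r3, 8        | r0=0 r1=0 r2=1 r3=7
PC=10 nor  r0, r1, r1        | r0=0 r1=0 r2=1 r3=7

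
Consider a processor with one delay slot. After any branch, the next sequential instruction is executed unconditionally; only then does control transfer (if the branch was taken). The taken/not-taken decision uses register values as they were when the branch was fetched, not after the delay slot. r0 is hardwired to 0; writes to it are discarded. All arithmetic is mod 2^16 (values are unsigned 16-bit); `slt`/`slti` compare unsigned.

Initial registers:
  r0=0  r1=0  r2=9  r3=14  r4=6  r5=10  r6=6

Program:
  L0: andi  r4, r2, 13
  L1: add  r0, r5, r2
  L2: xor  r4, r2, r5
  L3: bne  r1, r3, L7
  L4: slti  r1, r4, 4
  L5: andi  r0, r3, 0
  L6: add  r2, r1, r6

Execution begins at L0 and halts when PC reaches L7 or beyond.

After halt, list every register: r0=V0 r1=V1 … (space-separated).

[0] andi  r4, r2, 13  →  {r0:0, r1:0, r2:9, r3:14, r4:9, r5:10, r6:6}
[1] add  r0, r5, r2  →  {r0:0, r1:0, r2:9, r3:14, r4:9, r5:10, r6:6}
[2] xor  r4, r2, r5  →  {r0:0, r1:0, r2:9, r3:14, r4:3, r5:10, r6:6}
[3] bne  r1, r3, L7  →  {r0:0, r1:0, r2:9, r3:14, r4:3, r5:10, r6:6}  ⟨branch taken⟩
[4] slti  r1, r4, 4  →  {r0:0, r1:1, r2:9, r3:14, r4:3, r5:10, r6:6}

r0=0 r1=1 r2=9 r3=14 r4=3 r5=10 r6=6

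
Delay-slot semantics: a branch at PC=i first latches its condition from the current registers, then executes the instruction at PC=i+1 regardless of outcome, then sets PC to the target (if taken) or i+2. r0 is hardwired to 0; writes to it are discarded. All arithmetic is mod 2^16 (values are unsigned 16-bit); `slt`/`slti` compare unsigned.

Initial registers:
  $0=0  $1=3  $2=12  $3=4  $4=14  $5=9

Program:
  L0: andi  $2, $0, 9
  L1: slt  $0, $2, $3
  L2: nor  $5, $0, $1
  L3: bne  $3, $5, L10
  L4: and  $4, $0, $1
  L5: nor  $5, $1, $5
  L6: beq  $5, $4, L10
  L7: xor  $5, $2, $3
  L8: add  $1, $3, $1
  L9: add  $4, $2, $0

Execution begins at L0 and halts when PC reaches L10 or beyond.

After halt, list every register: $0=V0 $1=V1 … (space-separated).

#0 andi  $2, $0, 9 ; 0/3/0/4/14/9
#1 slt  $0, $2, $3 ; 0/3/0/4/14/9
#2 nor  $5, $0, $1 ; 0/3/0/4/14/65532
#3 bne  $3, $5, L10 ; 0/3/0/4/14/65532 ; →target
#4 and  $4, $0, $1 ; 0/3/0/4/0/65532

$0=0 $1=3 $2=0 $3=4 $4=0 $5=65532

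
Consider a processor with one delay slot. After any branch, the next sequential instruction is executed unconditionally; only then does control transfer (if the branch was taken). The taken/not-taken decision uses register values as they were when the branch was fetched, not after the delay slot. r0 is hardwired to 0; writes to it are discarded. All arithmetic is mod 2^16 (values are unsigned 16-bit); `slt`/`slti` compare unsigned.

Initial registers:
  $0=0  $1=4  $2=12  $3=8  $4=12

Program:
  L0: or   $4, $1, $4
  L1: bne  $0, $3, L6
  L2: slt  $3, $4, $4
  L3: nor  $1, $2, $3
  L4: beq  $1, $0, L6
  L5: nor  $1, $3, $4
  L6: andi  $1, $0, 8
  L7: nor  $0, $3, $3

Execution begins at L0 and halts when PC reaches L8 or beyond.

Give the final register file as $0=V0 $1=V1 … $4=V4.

$0=0 $1=0 $2=12 $3=0 $4=12

#0 or   $4, $1, $4 ; 0/4/12/8/12
#1 bne  $0, $3, L6 ; 0/4/12/8/12 ; →target
#2 slt  $3, $4, $4 ; 0/4/12/0/12
#6 andi  $1, $0, 8 ; 0/0/12/0/12
#7 nor  $0, $3, $3 ; 0/0/12/0/12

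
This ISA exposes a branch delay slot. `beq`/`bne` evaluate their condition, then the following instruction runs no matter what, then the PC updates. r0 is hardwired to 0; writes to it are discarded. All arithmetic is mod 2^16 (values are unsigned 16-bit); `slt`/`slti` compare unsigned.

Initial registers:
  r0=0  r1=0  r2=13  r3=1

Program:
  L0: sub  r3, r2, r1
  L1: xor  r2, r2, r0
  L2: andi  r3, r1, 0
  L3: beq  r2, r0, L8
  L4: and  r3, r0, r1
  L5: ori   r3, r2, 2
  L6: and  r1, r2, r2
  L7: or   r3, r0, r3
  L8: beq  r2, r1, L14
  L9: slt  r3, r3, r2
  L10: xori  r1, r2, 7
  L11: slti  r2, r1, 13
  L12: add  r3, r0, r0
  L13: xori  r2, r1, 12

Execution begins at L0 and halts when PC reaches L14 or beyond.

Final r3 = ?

  step pc=0: sub  r3, r2, r1  regs=(0,0,13,13)
  step pc=1: xor  r2, r2, r0  regs=(0,0,13,13)
  step pc=2: andi  r3, r1, 0  regs=(0,0,13,0)
  step pc=3: beq  r2, r0, L8  cond=F  regs=(0,0,13,0)
  step pc=4: and  r3, r0, r1  regs=(0,0,13,0)
  step pc=5: ori   r3, r2, 2  regs=(0,0,13,15)
  step pc=6: and  r1, r2, r2  regs=(0,13,13,15)
  step pc=7: or   r3, r0, r3  regs=(0,13,13,15)
  step pc=8: beq  r2, r1, L14  cond=T  regs=(0,13,13,15)
  step pc=9: slt  r3, r3, r2  regs=(0,13,13,0)

0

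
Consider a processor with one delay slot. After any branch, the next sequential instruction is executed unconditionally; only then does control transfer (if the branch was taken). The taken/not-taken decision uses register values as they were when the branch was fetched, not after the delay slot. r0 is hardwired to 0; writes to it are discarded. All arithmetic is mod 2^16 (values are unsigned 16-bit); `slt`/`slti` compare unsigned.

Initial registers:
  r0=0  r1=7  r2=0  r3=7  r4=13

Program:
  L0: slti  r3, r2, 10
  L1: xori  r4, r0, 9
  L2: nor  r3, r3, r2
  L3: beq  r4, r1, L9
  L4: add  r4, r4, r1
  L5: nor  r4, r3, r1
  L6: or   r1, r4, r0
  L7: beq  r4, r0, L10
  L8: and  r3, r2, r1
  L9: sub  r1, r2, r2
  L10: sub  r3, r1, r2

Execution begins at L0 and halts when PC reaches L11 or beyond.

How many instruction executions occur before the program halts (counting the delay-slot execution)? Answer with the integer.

10

[0] slti  r3, r2, 10  →  {r0:0, r1:7, r2:0, r3:1, r4:13}
[1] xori  r4, r0, 9  →  {r0:0, r1:7, r2:0, r3:1, r4:9}
[2] nor  r3, r3, r2  →  {r0:0, r1:7, r2:0, r3:65534, r4:9}
[3] beq  r4, r1, L9  →  {r0:0, r1:7, r2:0, r3:65534, r4:9}  ⟨branch fallthrough⟩
[4] add  r4, r4, r1  →  {r0:0, r1:7, r2:0, r3:65534, r4:16}
[5] nor  r4, r3, r1  →  {r0:0, r1:7, r2:0, r3:65534, r4:0}
[6] or   r1, r4, r0  →  {r0:0, r1:0, r2:0, r3:65534, r4:0}
[7] beq  r4, r0, L10  →  {r0:0, r1:0, r2:0, r3:65534, r4:0}  ⟨branch taken⟩
[8] and  r3, r2, r1  →  {r0:0, r1:0, r2:0, r3:0, r4:0}
[10] sub  r3, r1, r2  →  {r0:0, r1:0, r2:0, r3:0, r4:0}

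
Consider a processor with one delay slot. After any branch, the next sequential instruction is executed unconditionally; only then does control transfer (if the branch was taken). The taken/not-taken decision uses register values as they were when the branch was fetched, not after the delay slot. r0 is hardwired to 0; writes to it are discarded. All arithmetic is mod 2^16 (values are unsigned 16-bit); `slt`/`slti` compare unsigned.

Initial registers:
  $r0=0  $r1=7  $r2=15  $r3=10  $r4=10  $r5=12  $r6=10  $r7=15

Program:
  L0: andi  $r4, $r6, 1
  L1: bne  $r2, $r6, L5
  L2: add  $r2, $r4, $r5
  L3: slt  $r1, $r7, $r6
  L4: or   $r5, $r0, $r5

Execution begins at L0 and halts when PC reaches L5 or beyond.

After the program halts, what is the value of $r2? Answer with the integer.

#0 andi  $r4, $r6, 1 ; 0/7/15/10/0/12/10/15
#1 bne  $r2, $r6, L5 ; 0/7/15/10/0/12/10/15 ; →target
#2 add  $r2, $r4, $r5 ; 0/7/12/10/0/12/10/15

12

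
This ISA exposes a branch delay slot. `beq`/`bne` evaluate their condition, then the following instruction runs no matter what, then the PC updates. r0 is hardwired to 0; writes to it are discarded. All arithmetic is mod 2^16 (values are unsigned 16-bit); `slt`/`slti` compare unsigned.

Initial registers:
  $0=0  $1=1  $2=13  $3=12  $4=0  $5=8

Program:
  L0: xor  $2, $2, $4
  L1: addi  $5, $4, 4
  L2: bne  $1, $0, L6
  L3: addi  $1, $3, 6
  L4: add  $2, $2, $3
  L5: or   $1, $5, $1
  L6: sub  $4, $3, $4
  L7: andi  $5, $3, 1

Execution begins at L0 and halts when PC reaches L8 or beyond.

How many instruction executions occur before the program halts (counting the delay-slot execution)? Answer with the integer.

#0 xor  $2, $2, $4 ; 0/1/13/12/0/8
#1 addi  $5, $4, 4 ; 0/1/13/12/0/4
#2 bne  $1, $0, L6 ; 0/1/13/12/0/4 ; →target
#3 addi  $1, $3, 6 ; 0/18/13/12/0/4
#6 sub  $4, $3, $4 ; 0/18/13/12/12/4
#7 andi  $5, $3, 1 ; 0/18/13/12/12/0

6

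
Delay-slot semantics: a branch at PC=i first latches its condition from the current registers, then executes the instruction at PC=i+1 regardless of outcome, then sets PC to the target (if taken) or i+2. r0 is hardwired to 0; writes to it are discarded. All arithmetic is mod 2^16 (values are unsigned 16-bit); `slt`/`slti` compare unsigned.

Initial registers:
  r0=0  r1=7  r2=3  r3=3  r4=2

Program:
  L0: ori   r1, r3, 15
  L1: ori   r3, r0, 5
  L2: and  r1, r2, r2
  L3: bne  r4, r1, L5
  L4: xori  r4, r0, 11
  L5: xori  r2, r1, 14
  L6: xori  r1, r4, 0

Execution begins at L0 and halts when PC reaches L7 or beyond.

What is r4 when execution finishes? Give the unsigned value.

PC=0  ori   r1, r3, 15       | r0=0 r1=15 r2=3 r3=3 r4=2
PC=1  ori   r3, r0, 5        | r0=0 r1=15 r2=3 r3=5 r4=2
PC=2  and  r1, r2, r2        | r0=0 r1=3 r2=3 r3=5 r4=2
PC=3  bne  r4, r1, L5        | r0=0 r1=3 r2=3 r3=5 r4=2  [TAKEN]
PC=4  xori  r4, r0, 11       | r0=0 r1=3 r2=3 r3=5 r4=11
PC=5  xori  r2, r1, 14       | r0=0 r1=3 r2=13 r3=5 r4=11
PC=6  xori  r1, r4, 0        | r0=0 r1=11 r2=13 r3=5 r4=11

11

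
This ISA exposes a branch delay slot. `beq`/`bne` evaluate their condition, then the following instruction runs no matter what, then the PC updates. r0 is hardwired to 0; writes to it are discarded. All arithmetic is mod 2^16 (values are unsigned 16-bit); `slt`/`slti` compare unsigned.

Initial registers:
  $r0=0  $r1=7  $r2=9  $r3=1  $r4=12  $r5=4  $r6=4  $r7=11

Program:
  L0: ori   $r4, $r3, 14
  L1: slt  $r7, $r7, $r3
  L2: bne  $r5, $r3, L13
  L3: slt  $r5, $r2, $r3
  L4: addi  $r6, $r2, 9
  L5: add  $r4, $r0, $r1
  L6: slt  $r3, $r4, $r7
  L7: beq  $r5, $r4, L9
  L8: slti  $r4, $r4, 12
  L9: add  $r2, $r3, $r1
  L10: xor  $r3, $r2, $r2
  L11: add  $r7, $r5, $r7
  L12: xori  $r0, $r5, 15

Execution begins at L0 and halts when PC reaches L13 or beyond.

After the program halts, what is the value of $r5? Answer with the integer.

[0] ori   $r4, $r3, 14  →  {$r0:0, $r1:7, $r2:9, $r3:1, $r4:15, $r5:4, $r6:4, $r7:11}
[1] slt  $r7, $r7, $r3  →  {$r0:0, $r1:7, $r2:9, $r3:1, $r4:15, $r5:4, $r6:4, $r7:0}
[2] bne  $r5, $r3, L13  →  {$r0:0, $r1:7, $r2:9, $r3:1, $r4:15, $r5:4, $r6:4, $r7:0}  ⟨branch taken⟩
[3] slt  $r5, $r2, $r3  →  {$r0:0, $r1:7, $r2:9, $r3:1, $r4:15, $r5:0, $r6:4, $r7:0}

0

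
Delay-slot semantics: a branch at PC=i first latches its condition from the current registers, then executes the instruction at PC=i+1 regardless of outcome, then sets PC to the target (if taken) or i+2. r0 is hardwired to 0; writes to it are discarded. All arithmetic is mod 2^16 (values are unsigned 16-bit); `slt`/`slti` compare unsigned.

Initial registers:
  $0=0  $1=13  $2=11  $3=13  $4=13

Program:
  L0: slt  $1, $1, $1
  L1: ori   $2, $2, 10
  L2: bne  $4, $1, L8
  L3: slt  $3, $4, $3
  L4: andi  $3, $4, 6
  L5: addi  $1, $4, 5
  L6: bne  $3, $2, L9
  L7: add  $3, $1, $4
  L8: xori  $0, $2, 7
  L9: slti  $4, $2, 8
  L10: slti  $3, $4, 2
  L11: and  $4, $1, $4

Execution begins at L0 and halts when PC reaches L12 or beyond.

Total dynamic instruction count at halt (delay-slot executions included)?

  step pc=0: slt  $1, $1, $1  regs=(0,0,11,13,13)
  step pc=1: ori   $2, $2, 10  regs=(0,0,11,13,13)
  step pc=2: bne  $4, $1, L8  cond=T  regs=(0,0,11,13,13)
  step pc=3: slt  $3, $4, $3  regs=(0,0,11,0,13)
  step pc=8: xori  $0, $2, 7  regs=(0,0,11,0,13)
  step pc=9: slti  $4, $2, 8  regs=(0,0,11,0,0)
  step pc=10: slti  $3, $4, 2  regs=(0,0,11,1,0)
  step pc=11: and  $4, $1, $4  regs=(0,0,11,1,0)

8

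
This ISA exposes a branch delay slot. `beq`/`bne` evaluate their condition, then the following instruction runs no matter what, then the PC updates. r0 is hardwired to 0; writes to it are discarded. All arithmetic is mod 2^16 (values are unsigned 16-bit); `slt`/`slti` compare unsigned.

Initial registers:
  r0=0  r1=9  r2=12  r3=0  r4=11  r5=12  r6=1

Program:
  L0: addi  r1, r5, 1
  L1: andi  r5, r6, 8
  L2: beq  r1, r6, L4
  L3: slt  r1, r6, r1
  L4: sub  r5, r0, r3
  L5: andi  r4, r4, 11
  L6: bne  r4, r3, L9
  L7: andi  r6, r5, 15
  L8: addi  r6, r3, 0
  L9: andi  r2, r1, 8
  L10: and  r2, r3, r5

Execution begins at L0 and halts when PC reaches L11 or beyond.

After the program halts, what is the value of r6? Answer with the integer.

0

#0 addi  r1, r5, 1 ; 0/13/12/0/11/12/1
#1 andi  r5, r6, 8 ; 0/13/12/0/11/0/1
#2 beq  r1, r6, L4 ; 0/13/12/0/11/0/1 ; →fallthru
#3 slt  r1, r6, r1 ; 0/1/12/0/11/0/1
#4 sub  r5, r0, r3 ; 0/1/12/0/11/0/1
#5 andi  r4, r4, 11 ; 0/1/12/0/11/0/1
#6 bne  r4, r3, L9 ; 0/1/12/0/11/0/1 ; →target
#7 andi  r6, r5, 15 ; 0/1/12/0/11/0/0
#9 andi  r2, r1, 8 ; 0/1/0/0/11/0/0
#10 and  r2, r3, r5 ; 0/1/0/0/11/0/0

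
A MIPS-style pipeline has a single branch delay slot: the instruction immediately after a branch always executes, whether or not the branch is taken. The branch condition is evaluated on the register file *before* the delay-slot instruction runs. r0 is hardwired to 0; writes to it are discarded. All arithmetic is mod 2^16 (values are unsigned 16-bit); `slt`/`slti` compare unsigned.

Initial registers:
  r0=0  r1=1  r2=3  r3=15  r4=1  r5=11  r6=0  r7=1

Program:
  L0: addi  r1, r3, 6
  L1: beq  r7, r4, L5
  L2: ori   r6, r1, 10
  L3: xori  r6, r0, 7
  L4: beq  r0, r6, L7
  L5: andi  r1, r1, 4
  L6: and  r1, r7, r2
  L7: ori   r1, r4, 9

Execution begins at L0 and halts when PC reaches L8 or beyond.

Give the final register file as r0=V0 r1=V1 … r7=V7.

r0=0 r1=9 r2=3 r3=15 r4=1 r5=11 r6=31 r7=1

#0 addi  r1, r3, 6 ; 0/21/3/15/1/11/0/1
#1 beq  r7, r4, L5 ; 0/21/3/15/1/11/0/1 ; →target
#2 ori   r6, r1, 10 ; 0/21/3/15/1/11/31/1
#5 andi  r1, r1, 4 ; 0/4/3/15/1/11/31/1
#6 and  r1, r7, r2 ; 0/1/3/15/1/11/31/1
#7 ori   r1, r4, 9 ; 0/9/3/15/1/11/31/1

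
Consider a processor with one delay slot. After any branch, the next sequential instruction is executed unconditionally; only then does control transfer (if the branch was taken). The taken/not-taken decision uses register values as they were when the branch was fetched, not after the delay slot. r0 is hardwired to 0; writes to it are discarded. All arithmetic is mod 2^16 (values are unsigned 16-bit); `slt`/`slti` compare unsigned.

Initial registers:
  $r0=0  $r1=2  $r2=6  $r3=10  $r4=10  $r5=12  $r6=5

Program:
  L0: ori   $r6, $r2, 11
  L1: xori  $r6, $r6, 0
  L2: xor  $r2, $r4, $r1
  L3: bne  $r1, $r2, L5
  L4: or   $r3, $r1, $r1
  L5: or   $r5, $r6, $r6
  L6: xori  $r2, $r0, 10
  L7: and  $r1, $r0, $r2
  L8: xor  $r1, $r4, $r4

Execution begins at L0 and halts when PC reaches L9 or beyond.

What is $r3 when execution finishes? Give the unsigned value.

2

  step pc=0: ori   $r6, $r2, 11  regs=(0,2,6,10,10,12,15)
  step pc=1: xori  $r6, $r6, 0  regs=(0,2,6,10,10,12,15)
  step pc=2: xor  $r2, $r4, $r1  regs=(0,2,8,10,10,12,15)
  step pc=3: bne  $r1, $r2, L5  cond=T  regs=(0,2,8,10,10,12,15)
  step pc=4: or   $r3, $r1, $r1  regs=(0,2,8,2,10,12,15)
  step pc=5: or   $r5, $r6, $r6  regs=(0,2,8,2,10,15,15)
  step pc=6: xori  $r2, $r0, 10  regs=(0,2,10,2,10,15,15)
  step pc=7: and  $r1, $r0, $r2  regs=(0,0,10,2,10,15,15)
  step pc=8: xor  $r1, $r4, $r4  regs=(0,0,10,2,10,15,15)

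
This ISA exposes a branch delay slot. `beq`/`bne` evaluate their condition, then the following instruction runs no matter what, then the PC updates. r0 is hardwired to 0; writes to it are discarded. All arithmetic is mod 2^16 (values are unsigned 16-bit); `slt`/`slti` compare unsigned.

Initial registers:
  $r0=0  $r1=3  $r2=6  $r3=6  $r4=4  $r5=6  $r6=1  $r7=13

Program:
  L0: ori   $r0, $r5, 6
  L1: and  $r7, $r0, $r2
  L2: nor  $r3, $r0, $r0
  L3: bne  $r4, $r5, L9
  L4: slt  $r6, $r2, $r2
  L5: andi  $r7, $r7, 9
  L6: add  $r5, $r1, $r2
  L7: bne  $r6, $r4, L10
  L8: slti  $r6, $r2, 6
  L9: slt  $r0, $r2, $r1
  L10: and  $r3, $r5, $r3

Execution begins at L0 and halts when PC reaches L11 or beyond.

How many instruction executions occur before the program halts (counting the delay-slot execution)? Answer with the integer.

[0] ori   $r0, $r5, 6  →  {$r0:0, $r1:3, $r2:6, $r3:6, $r4:4, $r5:6, $r6:1, $r7:13}
[1] and  $r7, $r0, $r2  →  {$r0:0, $r1:3, $r2:6, $r3:6, $r4:4, $r5:6, $r6:1, $r7:0}
[2] nor  $r3, $r0, $r0  →  {$r0:0, $r1:3, $r2:6, $r3:65535, $r4:4, $r5:6, $r6:1, $r7:0}
[3] bne  $r4, $r5, L9  →  {$r0:0, $r1:3, $r2:6, $r3:65535, $r4:4, $r5:6, $r6:1, $r7:0}  ⟨branch taken⟩
[4] slt  $r6, $r2, $r2  →  {$r0:0, $r1:3, $r2:6, $r3:65535, $r4:4, $r5:6, $r6:0, $r7:0}
[9] slt  $r0, $r2, $r1  →  {$r0:0, $r1:3, $r2:6, $r3:65535, $r4:4, $r5:6, $r6:0, $r7:0}
[10] and  $r3, $r5, $r3  →  {$r0:0, $r1:3, $r2:6, $r3:6, $r4:4, $r5:6, $r6:0, $r7:0}

7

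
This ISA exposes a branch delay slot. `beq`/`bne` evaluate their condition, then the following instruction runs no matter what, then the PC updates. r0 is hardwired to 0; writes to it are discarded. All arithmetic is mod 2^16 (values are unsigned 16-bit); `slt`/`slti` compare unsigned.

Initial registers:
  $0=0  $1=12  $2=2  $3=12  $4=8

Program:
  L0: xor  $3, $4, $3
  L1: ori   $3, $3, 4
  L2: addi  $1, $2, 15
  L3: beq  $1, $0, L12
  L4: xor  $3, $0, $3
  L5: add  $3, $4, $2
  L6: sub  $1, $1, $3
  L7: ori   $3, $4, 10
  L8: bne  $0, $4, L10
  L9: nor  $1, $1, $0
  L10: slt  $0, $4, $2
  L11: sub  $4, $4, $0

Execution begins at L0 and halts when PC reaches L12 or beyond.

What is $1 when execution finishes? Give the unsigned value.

  step pc=0: xor  $3, $4, $3  regs=(0,12,2,4,8)
  step pc=1: ori   $3, $3, 4  regs=(0,12,2,4,8)
  step pc=2: addi  $1, $2, 15  regs=(0,17,2,4,8)
  step pc=3: beq  $1, $0, L12  cond=F  regs=(0,17,2,4,8)
  step pc=4: xor  $3, $0, $3  regs=(0,17,2,4,8)
  step pc=5: add  $3, $4, $2  regs=(0,17,2,10,8)
  step pc=6: sub  $1, $1, $3  regs=(0,7,2,10,8)
  step pc=7: ori   $3, $4, 10  regs=(0,7,2,10,8)
  step pc=8: bne  $0, $4, L10  cond=T  regs=(0,7,2,10,8)
  step pc=9: nor  $1, $1, $0  regs=(0,65528,2,10,8)
  step pc=10: slt  $0, $4, $2  regs=(0,65528,2,10,8)
  step pc=11: sub  $4, $4, $0  regs=(0,65528,2,10,8)

65528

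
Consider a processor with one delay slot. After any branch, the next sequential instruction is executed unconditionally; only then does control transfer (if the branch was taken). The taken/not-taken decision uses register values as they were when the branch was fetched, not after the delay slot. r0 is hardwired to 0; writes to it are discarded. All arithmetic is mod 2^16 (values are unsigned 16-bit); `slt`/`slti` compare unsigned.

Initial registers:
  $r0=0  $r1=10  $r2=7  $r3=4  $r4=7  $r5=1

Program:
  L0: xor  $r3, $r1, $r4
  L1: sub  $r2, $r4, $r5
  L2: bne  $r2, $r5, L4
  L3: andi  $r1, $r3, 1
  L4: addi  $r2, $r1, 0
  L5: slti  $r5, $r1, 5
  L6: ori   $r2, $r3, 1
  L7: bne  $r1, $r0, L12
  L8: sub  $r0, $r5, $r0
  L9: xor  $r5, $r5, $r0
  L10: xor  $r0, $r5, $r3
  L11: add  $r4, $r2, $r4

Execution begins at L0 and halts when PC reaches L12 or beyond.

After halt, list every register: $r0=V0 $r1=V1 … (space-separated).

$r0=0 $r1=1 $r2=13 $r3=13 $r4=7 $r5=1

[0] xor  $r3, $r1, $r4  →  {$r0:0, $r1:10, $r2:7, $r3:13, $r4:7, $r5:1}
[1] sub  $r2, $r4, $r5  →  {$r0:0, $r1:10, $r2:6, $r3:13, $r4:7, $r5:1}
[2] bne  $r2, $r5, L4  →  {$r0:0, $r1:10, $r2:6, $r3:13, $r4:7, $r5:1}  ⟨branch taken⟩
[3] andi  $r1, $r3, 1  →  {$r0:0, $r1:1, $r2:6, $r3:13, $r4:7, $r5:1}
[4] addi  $r2, $r1, 0  →  {$r0:0, $r1:1, $r2:1, $r3:13, $r4:7, $r5:1}
[5] slti  $r5, $r1, 5  →  {$r0:0, $r1:1, $r2:1, $r3:13, $r4:7, $r5:1}
[6] ori   $r2, $r3, 1  →  {$r0:0, $r1:1, $r2:13, $r3:13, $r4:7, $r5:1}
[7] bne  $r1, $r0, L12  →  {$r0:0, $r1:1, $r2:13, $r3:13, $r4:7, $r5:1}  ⟨branch taken⟩
[8] sub  $r0, $r5, $r0  →  {$r0:0, $r1:1, $r2:13, $r3:13, $r4:7, $r5:1}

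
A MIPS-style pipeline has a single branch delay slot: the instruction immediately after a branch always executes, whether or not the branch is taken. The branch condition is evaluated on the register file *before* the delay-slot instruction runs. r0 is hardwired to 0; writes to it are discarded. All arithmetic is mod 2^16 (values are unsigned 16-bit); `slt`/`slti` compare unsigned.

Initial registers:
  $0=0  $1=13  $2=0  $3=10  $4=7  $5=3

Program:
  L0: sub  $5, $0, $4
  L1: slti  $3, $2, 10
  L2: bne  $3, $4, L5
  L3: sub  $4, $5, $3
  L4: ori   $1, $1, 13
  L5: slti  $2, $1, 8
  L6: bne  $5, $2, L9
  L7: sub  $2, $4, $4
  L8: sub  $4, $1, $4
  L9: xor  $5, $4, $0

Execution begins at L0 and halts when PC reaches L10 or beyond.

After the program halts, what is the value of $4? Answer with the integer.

[0] sub  $5, $0, $4  →  {$0:0, $1:13, $2:0, $3:10, $4:7, $5:65529}
[1] slti  $3, $2, 10  →  {$0:0, $1:13, $2:0, $3:1, $4:7, $5:65529}
[2] bne  $3, $4, L5  →  {$0:0, $1:13, $2:0, $3:1, $4:7, $5:65529}  ⟨branch taken⟩
[3] sub  $4, $5, $3  →  {$0:0, $1:13, $2:0, $3:1, $4:65528, $5:65529}
[5] slti  $2, $1, 8  →  {$0:0, $1:13, $2:0, $3:1, $4:65528, $5:65529}
[6] bne  $5, $2, L9  →  {$0:0, $1:13, $2:0, $3:1, $4:65528, $5:65529}  ⟨branch taken⟩
[7] sub  $2, $4, $4  →  {$0:0, $1:13, $2:0, $3:1, $4:65528, $5:65529}
[9] xor  $5, $4, $0  →  {$0:0, $1:13, $2:0, $3:1, $4:65528, $5:65528}

65528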